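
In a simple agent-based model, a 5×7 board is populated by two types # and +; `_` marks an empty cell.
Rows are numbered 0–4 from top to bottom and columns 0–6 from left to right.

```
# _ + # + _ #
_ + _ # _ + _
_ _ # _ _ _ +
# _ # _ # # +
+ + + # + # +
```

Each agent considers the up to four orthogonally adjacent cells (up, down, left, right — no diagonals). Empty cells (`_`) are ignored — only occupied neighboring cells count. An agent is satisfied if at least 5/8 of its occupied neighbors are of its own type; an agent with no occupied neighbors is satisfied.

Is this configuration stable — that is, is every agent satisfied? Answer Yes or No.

(0,0)# 0/0 ✓
(0,2)+ 0/1 ✗
(0,3)# 1/3 ✗
(0,4)+ 0/1 ✗
(0,6)# 0/0 ✓
(1,1)+ 0/0 ✓
(1,3)# 1/1 ✓
(1,5)+ 0/0 ✓
(2,2)# 1/1 ✓
(2,6)+ 1/1 ✓
(3,0)# 0/1 ✗
(3,2)# 1/2 ✗
(3,4)# 1/2 ✗
(3,5)# 2/3 ✓
(3,6)+ 2/3 ✓
(4,0)+ 1/2 ✗
(4,1)+ 2/2 ✓
(4,2)+ 1/3 ✗
(4,3)# 0/2 ✗
(4,4)+ 0/3 ✗
(4,5)# 1/3 ✗
(4,6)+ 1/2 ✗
For instance (0,2) has only 0/1 same-type neighbors, below 5/8.

No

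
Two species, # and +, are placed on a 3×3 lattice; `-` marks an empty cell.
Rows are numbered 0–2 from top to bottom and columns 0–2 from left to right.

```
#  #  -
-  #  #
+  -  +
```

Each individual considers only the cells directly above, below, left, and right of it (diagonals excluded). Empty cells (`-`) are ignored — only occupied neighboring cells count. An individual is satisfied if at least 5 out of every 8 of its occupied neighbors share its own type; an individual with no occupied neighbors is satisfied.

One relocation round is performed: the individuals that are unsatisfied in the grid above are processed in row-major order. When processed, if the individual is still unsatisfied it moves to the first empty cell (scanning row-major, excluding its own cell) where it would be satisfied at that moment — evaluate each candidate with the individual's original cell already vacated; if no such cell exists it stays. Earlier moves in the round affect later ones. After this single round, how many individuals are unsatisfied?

Initially unsatisfied (in order): (1,2), (2,2).
  (1,2) → (0,2).
  (2,2): now satisfied by earlier moves; stays.
Resulting grid:
# # #
- # -
+ - +
All satisfied now.

0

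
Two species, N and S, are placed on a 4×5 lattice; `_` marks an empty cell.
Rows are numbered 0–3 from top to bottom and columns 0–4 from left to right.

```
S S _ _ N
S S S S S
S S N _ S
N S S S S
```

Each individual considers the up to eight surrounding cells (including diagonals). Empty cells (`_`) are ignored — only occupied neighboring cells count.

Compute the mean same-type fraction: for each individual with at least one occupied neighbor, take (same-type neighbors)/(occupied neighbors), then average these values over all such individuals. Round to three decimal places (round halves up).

Row 0: (0,0)S 3/3 · (0,1)S 4/4 · (0,4)N 0/2
Row 1: (1,0)S 5/5 · (1,1)S 6/7 · (1,2)S 4/5 · (1,3)S 3/5 · (1,4)S 2/3
Row 2: (2,0)S 4/5 · (2,1)S 6/8 · (2,2)N 0/7 · (2,4)S 4/4
Row 3: (3,0)N 0/3 · (3,1)S 3/5 · (3,2)S 3/4 · (3,3)S 3/4 · (3,4)S 2/2
Sum over 17 individuals: 3/3 + 4/4 + 0/2 + 5/5 + 6/7 + 4/5 + 3/5 + 2/3 + 4/5 + 6/8 + 0/7 + 4/4 + 0/3 + 3/5 + 3/4 + 3/4 + 2/2 = 4861/420; mean = 4861/420 ÷ 17 = 4861/7140 = 0.680812… → 0.681.

0.681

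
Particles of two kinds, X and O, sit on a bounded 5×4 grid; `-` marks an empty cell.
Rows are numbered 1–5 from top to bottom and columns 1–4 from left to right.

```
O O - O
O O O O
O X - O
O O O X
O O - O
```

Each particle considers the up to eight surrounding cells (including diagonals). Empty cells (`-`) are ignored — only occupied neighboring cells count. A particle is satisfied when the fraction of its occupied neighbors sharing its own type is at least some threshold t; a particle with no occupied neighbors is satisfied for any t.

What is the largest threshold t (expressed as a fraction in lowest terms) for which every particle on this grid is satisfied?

0/1

(1,1)O 3/3
(1,2)O 4/4
(1,4)O 2/2
(2,1)O 4/5
(2,2)O 5/6
(2,3)O 5/6
(2,4)O 3/3
(3,1)O 4/5
(3,2)X 0/7
(3,4)O 3/4
(4,1)O 4/5
(4,2)O 5/6
(4,3)O 4/6
(4,4)X 0/3
(5,1)O 3/3
(5,2)O 4/4
(5,4)O 1/2
The smallest same-type fraction is 0/7 at (3,2), which reduces to 0/1. Any threshold above that leaves this particle unsatisfied.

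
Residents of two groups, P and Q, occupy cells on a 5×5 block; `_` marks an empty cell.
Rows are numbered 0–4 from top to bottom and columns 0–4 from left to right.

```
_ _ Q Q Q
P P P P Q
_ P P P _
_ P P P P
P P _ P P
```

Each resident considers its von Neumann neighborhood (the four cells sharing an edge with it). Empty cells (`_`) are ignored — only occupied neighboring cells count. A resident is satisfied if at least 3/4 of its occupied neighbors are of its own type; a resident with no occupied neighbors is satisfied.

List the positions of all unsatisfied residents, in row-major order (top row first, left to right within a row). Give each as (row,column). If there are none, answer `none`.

(0,2)Q 1/2 not
(0,3)Q 2/3 not
(0,4)Q 2/2 satisfied
(1,0)P 1/1 satisfied
(1,1)P 3/3 satisfied
(1,2)P 3/4 satisfied
(1,3)P 2/4 not
(1,4)Q 1/2 not
(2,1)P 3/3 satisfied
(2,2)P 4/4 satisfied
(2,3)P 3/3 satisfied
(3,1)P 3/3 satisfied
(3,2)P 3/3 satisfied
(3,3)P 4/4 satisfied
(3,4)P 2/2 satisfied
(4,0)P 1/1 satisfied
(4,1)P 2/2 satisfied
(4,3)P 2/2 satisfied
(4,4)P 2/2 satisfied

(0,2), (0,3), (1,3), (1,4)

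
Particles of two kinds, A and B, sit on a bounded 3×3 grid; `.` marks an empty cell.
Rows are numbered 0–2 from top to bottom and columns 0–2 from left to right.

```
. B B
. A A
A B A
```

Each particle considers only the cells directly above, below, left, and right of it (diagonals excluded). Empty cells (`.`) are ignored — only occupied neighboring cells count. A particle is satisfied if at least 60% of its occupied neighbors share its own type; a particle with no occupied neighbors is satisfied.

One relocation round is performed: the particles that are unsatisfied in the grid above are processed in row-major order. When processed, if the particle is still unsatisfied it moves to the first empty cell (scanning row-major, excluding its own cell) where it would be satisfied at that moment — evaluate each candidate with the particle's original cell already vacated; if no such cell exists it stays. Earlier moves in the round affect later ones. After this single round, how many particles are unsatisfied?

Initially unsatisfied (in order): (0,1), (0,2), (1,1), (2,0), (2,1), (2,2).
  (0,1) → (0,0).
  (0,2): no empty cell satisfies it; stays.
  (1,1): no empty cell satisfies it; stays.
  (2,0): no empty cell satisfies it; stays.
  (2,1) → (0,1).
  (2,2): now satisfied by earlier moves; stays.
Resulting grid:
B B B
. A A
A . A
Unsatisfied now: (0,2), (1,1).

2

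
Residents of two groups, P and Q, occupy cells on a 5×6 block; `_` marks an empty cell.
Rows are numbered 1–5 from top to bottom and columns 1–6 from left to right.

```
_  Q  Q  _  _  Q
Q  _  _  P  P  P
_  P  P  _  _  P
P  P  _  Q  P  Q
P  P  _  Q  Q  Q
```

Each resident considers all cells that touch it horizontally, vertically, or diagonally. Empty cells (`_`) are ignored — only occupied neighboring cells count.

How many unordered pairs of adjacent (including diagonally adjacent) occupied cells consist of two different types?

11

Scan each occupied cell's neighbors to the right and below (and the two forward diagonals) so each pair is counted once.
From row 1: 3 unlike of 5 pairs (running 3/5).
From row 2: 1 unlike of 6 pairs (running 4/11).
From row 3: 2 unlike of 7 pairs (running 6/18).
From row 4: 5 unlike of 14 pairs (running 11/32).
From row 5: 0 unlike of 3 pairs (running 11/35).
Total adjacent occupied pairs: 35; unlike-type pairs: 11.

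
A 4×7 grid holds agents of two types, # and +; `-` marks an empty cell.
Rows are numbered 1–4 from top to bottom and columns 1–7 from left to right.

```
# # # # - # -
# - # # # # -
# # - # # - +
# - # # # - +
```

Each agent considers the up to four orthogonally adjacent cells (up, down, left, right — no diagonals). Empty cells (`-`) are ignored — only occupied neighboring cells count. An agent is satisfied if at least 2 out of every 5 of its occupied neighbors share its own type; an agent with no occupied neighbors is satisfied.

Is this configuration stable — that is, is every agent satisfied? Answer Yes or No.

Row 1: (1,1)# 2/2 ✓ · (1,2)# 2/2 ✓ · (1,3)# 3/3 ✓ · (1,4)# 2/2 ✓ · (1,6)# 1/1 ✓
Row 2: (2,1)# 2/2 ✓ · (2,3)# 2/2 ✓ · (2,4)# 4/4 ✓ · (2,5)# 3/3 ✓ · (2,6)# 2/2 ✓
Row 3: (3,1)# 3/3 ✓ · (3,2)# 1/1 ✓ · (3,4)# 3/3 ✓ · (3,5)# 3/3 ✓ · (3,7)+ 1/1 ✓
Row 4: (4,1)# 1/1 ✓ · (4,3)# 1/1 ✓ · (4,4)# 3/3 ✓ · (4,5)# 2/2 ✓ · (4,7)+ 1/1 ✓
All meet the threshold, so the configuration is stable.

Yes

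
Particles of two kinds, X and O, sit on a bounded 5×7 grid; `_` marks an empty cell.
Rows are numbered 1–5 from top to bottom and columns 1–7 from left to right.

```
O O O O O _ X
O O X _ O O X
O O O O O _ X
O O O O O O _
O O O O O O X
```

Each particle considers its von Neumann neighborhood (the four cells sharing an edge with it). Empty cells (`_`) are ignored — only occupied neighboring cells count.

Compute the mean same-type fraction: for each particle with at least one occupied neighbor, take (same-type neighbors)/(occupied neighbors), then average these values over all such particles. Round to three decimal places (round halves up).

0.871

(1,1)O 2/2
(1,2)O 3/3
(1,3)O 2/3
(1,4)O 2/2
(1,5)O 2/2
(1,7)X 1/1
(2,1)O 3/3
(2,2)O 3/4
(2,3)X 0/3
(2,5)O 3/3
(2,6)O 1/2
(2,7)X 2/3
(3,1)O 3/3
(3,2)O 4/4
(3,3)O 3/4
(3,4)O 3/3
(3,5)O 3/3
(3,7)X 1/1
(4,1)O 3/3
(4,2)O 4/4
(4,3)O 4/4
(4,4)O 4/4
(4,5)O 4/4
(4,6)O 2/2
(5,1)O 2/2
(5,2)O 3/3
(5,3)O 3/3
(5,4)O 3/3
(5,5)O 3/3
(5,6)O 2/3
(5,7)X 0/1
Sum over 31 particles: 2/2 + 3/3 + 2/3 + 2/2 + 2/2 + 1/1 + 3/3 + 3/4 + 0/3 + 3/3 + 1/2 + 2/3 + 3/3 + 4/4 + 3/4 + 3/3 + 3/3 + 1/1 + 3/3 + 4/4 + 4/4 + 4/4 + 4/4 + 2/2 + 2/2 + 3/3 + 3/3 + 3/3 + 3/3 + 2/3 + 0/1 = 27; mean = 27 ÷ 31 = 27/31 = 0.870967… → 0.871.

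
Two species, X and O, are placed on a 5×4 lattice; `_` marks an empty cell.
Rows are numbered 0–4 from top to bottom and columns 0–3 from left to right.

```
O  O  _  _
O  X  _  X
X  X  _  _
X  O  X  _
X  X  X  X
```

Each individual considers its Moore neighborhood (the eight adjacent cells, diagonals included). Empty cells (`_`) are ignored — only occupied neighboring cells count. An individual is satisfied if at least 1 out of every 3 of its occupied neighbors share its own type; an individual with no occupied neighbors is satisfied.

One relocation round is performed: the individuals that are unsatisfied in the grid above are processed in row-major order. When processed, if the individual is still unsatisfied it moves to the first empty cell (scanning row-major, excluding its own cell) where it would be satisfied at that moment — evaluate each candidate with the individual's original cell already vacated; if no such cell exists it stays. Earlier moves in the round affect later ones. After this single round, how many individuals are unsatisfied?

Initially unsatisfied (in order): (3,1).
  (3,1) → (0,2).
Resulting grid:
O O O _
O X _ X
X X _ _
X _ X _
X X X X
Unsatisfied now: (1,3).

1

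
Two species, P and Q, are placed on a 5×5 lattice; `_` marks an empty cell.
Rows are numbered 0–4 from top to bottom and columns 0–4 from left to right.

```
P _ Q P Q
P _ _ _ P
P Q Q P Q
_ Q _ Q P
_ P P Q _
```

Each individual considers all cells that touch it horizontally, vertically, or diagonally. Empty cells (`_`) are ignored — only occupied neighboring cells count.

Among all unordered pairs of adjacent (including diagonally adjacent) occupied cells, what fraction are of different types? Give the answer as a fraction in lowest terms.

17/29

Scan each occupied cell's neighbors to the right and below (and the two forward diagonals) so each pair is counted once.
From row 0: 3 unlike of 5 pairs (running 3/5).
From row 1: 2 unlike of 4 pairs (running 5/9).
From row 2: 6 unlike of 12 pairs (running 11/21).
From row 3: 5 unlike of 6 pairs (running 16/27).
From row 4: 1 unlike of 2 pairs (running 17/29).
Total adjacent occupied pairs: 29; unlike-type pairs: 17.
17/29 is already in lowest terms.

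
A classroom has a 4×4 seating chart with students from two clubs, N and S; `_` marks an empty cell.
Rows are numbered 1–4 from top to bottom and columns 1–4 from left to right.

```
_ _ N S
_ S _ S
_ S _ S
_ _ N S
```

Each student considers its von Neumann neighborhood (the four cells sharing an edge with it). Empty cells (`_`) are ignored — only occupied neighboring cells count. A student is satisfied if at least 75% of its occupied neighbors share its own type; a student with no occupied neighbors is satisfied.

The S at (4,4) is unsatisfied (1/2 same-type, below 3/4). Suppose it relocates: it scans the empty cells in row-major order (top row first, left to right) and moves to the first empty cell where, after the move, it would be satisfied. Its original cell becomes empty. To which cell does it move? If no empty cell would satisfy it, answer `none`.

Vacating (4,4). Empty cells in order:
  (1,1): 0/0 same-type → satisfied — stop here.

(1,1)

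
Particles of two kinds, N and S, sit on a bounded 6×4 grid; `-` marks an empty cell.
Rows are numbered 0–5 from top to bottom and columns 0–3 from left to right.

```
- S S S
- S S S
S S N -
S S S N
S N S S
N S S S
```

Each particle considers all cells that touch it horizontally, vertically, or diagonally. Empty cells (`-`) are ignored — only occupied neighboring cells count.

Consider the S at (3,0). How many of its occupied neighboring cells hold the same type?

Occupied neighbors of (3,0): (2,0)=S, (2,1)=S, (3,1)=S, (4,0)=S, (4,1)=N.
Same type (S): 4 of 5.

4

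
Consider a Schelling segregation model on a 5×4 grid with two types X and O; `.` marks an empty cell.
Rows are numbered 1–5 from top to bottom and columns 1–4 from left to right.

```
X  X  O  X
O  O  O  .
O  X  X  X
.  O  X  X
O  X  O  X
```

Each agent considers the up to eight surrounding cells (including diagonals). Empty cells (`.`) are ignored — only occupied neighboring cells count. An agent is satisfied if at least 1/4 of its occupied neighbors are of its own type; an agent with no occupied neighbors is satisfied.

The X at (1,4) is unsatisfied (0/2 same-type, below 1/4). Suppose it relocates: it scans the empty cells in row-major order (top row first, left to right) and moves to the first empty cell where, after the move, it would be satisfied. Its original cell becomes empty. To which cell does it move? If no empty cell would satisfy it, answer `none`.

Vacating (1,4). Empty cells in order:
  (2,4): 2/4 same-type → satisfied — stop here.

(2,4)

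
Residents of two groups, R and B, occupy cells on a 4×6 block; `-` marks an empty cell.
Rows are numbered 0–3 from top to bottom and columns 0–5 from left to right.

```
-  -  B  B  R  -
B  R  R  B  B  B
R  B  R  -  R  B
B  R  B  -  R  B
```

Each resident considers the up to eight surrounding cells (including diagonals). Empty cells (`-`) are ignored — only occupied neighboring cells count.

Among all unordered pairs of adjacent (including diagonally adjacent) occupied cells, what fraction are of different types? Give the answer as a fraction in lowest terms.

Scan each occupied cell's neighbors to the right and below (and the two forward diagonals) so each pair is counted once.
From row 0: 7 unlike of 11 pairs (running 7/11).
From row 1: 9 unlike of 18 pairs (running 16/29).
From row 2: 8 unlike of 14 pairs (running 24/43).
From row 3: 3 unlike of 3 pairs (running 27/46).
Total adjacent occupied pairs: 46; unlike-type pairs: 27.
27/46 is already in lowest terms.

27/46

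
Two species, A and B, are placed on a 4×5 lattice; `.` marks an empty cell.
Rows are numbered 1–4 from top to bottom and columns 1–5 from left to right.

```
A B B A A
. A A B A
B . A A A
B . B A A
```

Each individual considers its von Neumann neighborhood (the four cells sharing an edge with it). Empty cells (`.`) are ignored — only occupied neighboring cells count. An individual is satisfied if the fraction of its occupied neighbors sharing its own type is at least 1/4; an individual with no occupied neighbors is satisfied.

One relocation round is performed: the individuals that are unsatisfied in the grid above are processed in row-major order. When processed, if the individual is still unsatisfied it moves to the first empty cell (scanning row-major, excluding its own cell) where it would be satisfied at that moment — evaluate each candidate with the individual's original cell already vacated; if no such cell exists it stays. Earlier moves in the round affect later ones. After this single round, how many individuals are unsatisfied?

Initially unsatisfied (in order): (1,1), (2,4), (4,3).
  (1,1) → (2,1).
  (2,4) → (1,1).
  (4,3) → (3,2).
Resulting grid:
B B B A A
A A A . A
B B A A A
B . . A A
All satisfied now.

0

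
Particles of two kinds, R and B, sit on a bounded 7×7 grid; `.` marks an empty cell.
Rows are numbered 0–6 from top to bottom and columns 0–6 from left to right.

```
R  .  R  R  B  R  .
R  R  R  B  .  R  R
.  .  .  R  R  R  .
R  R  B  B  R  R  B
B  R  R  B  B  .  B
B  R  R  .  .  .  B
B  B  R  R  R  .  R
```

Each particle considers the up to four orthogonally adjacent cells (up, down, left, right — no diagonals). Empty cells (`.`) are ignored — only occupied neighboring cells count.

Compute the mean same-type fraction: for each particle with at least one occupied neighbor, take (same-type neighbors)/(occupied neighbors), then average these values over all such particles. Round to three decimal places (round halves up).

Row 0: (0,0)R 1/1 · (0,2)R 2/2 · (0,3)R 1/3 · (0,4)B 0/2 · (0,5)R 1/2
Row 1: (1,0)R 2/2 · (1,1)R 2/2 · (1,2)R 2/3 · (1,3)B 0/3 · (1,5)R 3/3 · (1,6)R 1/1
Row 2: (2,3)R 1/3 · (2,4)R 3/3 · (2,5)R 3/3
Row 3: (3,0)R 1/2 · (3,1)R 2/3 · (3,2)B 1/3 · (3,3)B 2/4 · (3,4)R 2/4 · (3,5)R 2/3 · (3,6)B 1/2
Row 4: (4,0)B 1/3 · (4,1)R 3/4 · (4,2)R 2/4 · (4,3)B 2/3 · (4,4)B 1/2 · (4,6)B 2/2
Row 5: (5,0)B 2/3 · (5,1)R 2/4 · (5,2)R 3/3 · (5,6)B 1/2
Row 6: (6,0)B 2/2 · (6,1)B 1/3 · (6,2)R 2/3 · (6,3)R 2/2 · (6,4)R 1/1 · (6,6)R 0/1
Sum over 37 particles: 1/1 + 2/2 + 1/3 + 0/2 + 1/2 + 2/2 + 2/2 + 2/3 + 0/3 + 3/3 + 1/1 + 1/3 + 3/3 + 3/3 + 1/2 + 2/3 + 1/3 + 2/4 + 2/4 + 2/3 + 1/2 + 1/3 + 3/4 + 2/4 + 2/3 + 1/2 + 2/2 + 2/3 + 2/4 + 3/3 + 1/2 + 2/2 + 1/3 + 2/3 + 2/2 + 1/1 + 0/1 = 287/12; mean = 287/12 ÷ 37 = 287/444 = 0.646396… → 0.646.

0.646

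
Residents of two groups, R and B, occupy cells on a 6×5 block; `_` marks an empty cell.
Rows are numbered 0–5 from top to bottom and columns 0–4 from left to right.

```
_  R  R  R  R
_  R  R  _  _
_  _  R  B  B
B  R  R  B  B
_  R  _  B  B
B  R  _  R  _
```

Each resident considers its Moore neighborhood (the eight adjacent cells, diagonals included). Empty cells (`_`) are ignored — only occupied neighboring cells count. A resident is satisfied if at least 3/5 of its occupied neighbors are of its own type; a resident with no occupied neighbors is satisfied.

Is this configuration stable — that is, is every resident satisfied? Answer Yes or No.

No

(0,1)R 3/3 ✓
(0,2)R 4/4 ✓
(0,3)R 3/3 ✓
(0,4)R 1/1 ✓
(1,1)R 4/4 ✓
(1,2)R 5/6 ✓
(2,2)R 4/6 ✓
(2,3)B 3/6 ✗
(2,4)B 3/3 ✓
(3,0)B 0/2 ✗
(3,1)R 3/4 ✓
(3,2)R 3/6 ✗
(3,3)B 5/7 ✓
(3,4)B 5/5 ✓
(4,1)R 3/5 ✓
(4,3)B 3/5 ✓
(4,4)B 3/4 ✓
(5,0)B 0/2 ✗
(5,1)R 1/2 ✗
(5,3)R 0/2 ✗
For instance (2,3) has only 3/6 same-type neighbors, below 3/5.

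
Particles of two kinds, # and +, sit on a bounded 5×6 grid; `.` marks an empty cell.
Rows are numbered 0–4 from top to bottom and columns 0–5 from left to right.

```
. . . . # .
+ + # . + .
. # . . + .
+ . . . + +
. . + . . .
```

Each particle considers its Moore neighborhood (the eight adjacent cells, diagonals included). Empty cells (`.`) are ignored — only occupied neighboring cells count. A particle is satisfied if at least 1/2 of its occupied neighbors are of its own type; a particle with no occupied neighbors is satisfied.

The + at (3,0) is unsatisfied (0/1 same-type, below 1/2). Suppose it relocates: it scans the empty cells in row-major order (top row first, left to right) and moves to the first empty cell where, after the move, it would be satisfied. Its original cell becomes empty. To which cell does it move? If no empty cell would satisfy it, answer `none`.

(0,0)

Vacating (3,0). Empty cells in order:
  (0,0): 2/2 same-type → satisfied — stop here.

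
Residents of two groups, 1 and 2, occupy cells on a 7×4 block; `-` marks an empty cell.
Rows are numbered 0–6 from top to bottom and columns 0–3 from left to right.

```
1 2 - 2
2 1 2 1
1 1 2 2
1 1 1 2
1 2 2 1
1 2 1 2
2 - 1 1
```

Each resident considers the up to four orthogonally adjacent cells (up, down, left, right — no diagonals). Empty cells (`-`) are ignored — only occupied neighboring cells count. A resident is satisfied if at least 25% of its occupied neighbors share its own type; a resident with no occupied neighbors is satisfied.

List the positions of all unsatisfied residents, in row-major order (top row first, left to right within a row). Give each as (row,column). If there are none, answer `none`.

(0,0), (0,1), (0,3), (1,0), (1,3), (4,3), (5,3), (6,0)

(0,0)1 0/2 ✗
(0,1)2 0/2 ✗
(0,3)2 0/1 ✗
(1,0)2 0/3 ✗
(1,1)1 1/4 ✓
(1,2)2 1/3 ✓
(1,3)1 0/3 ✗
(2,0)1 2/3 ✓
(2,1)1 3/4 ✓
(2,2)2 2/4 ✓
(2,3)2 2/3 ✓
(3,0)1 3/3 ✓
(3,1)1 3/4 ✓
(3,2)1 1/4 ✓
(3,3)2 1/3 ✓
(4,0)1 2/3 ✓
(4,1)2 2/4 ✓
(4,2)2 1/4 ✓
(4,3)1 0/3 ✗
(5,0)1 1/3 ✓
(5,1)2 1/3 ✓
(5,2)1 1/4 ✓
(5,3)2 0/3 ✗
(6,0)2 0/1 ✗
(6,2)1 2/2 ✓
(6,3)1 1/2 ✓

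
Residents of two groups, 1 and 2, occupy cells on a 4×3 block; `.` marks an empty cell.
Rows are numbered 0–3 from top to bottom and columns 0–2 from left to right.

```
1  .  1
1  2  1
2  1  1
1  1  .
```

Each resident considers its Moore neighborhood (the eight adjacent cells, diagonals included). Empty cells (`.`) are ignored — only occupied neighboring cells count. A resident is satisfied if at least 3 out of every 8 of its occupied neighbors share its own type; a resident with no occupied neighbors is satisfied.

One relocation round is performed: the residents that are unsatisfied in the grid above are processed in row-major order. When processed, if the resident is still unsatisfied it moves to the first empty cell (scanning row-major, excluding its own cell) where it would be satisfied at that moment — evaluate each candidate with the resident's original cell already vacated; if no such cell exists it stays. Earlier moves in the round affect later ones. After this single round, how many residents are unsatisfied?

Initially unsatisfied (in order): (1,1), (2,0).
  (1,1): no empty cell satisfies it; stays.
  (2,0): no empty cell satisfies it; stays.
Resulting grid:
1 . 1
1 2 1
2 1 1
1 1 .
Unsatisfied now: (1,1), (2,0).

2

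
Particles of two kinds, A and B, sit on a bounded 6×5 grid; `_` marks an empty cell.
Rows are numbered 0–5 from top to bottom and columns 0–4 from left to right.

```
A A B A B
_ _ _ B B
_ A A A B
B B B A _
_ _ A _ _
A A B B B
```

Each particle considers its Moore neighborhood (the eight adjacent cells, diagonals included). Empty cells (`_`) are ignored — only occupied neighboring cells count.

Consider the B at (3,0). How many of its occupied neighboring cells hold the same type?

1

Occupied neighbors of (3,0): (2,1)=A, (3,1)=B.
Same type (B): 1 of 2.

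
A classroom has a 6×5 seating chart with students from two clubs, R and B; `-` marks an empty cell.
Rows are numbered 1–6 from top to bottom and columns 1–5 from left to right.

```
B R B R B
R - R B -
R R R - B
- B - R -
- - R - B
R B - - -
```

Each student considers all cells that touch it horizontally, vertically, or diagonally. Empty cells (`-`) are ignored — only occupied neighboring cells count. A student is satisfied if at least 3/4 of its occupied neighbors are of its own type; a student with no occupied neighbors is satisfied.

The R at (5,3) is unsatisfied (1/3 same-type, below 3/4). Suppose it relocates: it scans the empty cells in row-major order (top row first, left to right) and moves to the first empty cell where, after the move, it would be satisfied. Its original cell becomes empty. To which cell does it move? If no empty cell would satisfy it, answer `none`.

Vacating (5,3). Empty cells in order:
  (2,2): 6/8 same-type → satisfied — stop here.

(2,2)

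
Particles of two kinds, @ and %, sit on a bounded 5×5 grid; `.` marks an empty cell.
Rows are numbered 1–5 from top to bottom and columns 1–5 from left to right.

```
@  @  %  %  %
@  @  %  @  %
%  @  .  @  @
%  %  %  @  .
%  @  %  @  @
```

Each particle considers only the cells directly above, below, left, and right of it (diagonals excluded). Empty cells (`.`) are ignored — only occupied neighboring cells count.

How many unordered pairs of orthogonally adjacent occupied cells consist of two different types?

14

Scan each occupied cell's neighbors to the right and below so each pair is counted once.
From row 1: 2 unlike of 9 pairs (running 2/9).
From row 2: 5 unlike of 8 pairs (running 7/17).
From row 3: 2 unlike of 5 pairs (running 9/22).
From row 4: 2 unlike of 7 pairs (running 11/29).
From row 5: 3 unlike of 4 pairs (running 14/33).
Total adjacent occupied pairs: 33; unlike-type pairs: 14.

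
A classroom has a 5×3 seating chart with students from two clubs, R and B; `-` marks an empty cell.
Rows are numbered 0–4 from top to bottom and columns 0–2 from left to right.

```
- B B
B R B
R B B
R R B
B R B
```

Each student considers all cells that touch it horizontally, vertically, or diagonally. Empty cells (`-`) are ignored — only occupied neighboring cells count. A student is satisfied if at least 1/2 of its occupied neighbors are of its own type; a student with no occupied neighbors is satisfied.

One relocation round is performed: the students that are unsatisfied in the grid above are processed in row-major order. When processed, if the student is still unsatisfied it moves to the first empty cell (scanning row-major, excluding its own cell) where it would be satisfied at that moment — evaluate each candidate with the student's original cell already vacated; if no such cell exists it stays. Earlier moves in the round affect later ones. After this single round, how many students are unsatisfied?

3

Initially unsatisfied (in order): (1,1), (3,1), (4,0), (4,1), (4,2).
  (1,1): no empty cell satisfies it; stays.
  (3,1): no empty cell satisfies it; stays.
  (4,0) → (0,0).
  (4,1): now satisfied by earlier moves; stays.
  (4,2): no empty cell satisfies it; stays.
Resulting grid:
B B B
B R B
R B B
R R B
- R B
Unsatisfied now: (1,1), (3,1), (4,2).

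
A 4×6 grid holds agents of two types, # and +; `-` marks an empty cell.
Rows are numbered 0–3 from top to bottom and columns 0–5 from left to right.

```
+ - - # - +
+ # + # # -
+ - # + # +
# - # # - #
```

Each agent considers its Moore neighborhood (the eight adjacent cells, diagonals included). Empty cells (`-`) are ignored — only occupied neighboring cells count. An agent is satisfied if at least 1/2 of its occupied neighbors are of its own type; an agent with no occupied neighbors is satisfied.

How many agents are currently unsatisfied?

Row 0: (0,0)+ 1/2 ok · (0,3)# 2/3 ok · (0,5)+ 0/1 unhappy
Row 1: (1,0)+ 2/3 ok · (1,1)# 1/5 unhappy · (1,2)+ 1/5 unhappy · (1,3)# 4/6 ok · (1,4)# 3/6 ok
Row 2: (2,0)+ 1/3 unhappy · (2,2)# 4/6 ok · (2,3)+ 1/7 unhappy · (2,4)# 4/6 ok · (2,5)+ 0/3 unhappy
Row 3: (3,0)# 0/1 unhappy · (3,2)# 2/3 ok · (3,3)# 3/4 ok · (3,5)# 1/2 ok
Unsatisfied: (0,5), (1,1), (1,2), (2,0), (2,3), (2,5), (3,0) — 7 in total.

7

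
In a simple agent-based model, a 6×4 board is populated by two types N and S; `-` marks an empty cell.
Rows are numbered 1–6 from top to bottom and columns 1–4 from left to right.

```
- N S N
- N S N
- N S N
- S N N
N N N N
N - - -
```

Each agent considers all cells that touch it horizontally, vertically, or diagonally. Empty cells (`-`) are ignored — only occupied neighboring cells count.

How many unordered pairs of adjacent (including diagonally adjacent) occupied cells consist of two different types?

Scan each occupied cell's neighbors to the right and below (and the two forward diagonals) so each pair is counted once.
From row 1: 6 unlike of 9 pairs (running 6/9).
From row 2: 6 unlike of 9 pairs (running 12/18).
From row 3: 5 unlike of 9 pairs (running 17/27).
From row 4: 4 unlike of 10 pairs (running 21/37).
From row 5: 0 unlike of 5 pairs (running 21/42).
Total adjacent occupied pairs: 42; unlike-type pairs: 21.

21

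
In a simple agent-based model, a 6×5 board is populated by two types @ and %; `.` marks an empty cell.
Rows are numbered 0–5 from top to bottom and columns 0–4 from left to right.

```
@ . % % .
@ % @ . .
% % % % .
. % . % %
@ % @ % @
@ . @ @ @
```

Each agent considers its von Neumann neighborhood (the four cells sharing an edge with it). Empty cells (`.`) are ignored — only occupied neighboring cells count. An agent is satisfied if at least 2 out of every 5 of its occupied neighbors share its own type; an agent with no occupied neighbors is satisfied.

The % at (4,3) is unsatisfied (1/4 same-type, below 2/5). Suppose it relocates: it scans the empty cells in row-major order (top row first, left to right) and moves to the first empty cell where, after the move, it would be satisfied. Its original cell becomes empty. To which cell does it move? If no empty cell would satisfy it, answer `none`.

Vacating (4,3). Empty cells in order:
  (0,1): 2/3 same-type → satisfied — stop here.

(0,1)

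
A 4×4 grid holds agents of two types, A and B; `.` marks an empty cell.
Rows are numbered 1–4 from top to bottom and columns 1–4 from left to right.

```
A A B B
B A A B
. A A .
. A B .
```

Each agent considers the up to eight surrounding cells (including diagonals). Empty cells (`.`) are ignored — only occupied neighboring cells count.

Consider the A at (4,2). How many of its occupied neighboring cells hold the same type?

Occupied neighbors of (4,2): (3,2)=A, (3,3)=A, (4,3)=B.
Same type (A): 2 of 3.

2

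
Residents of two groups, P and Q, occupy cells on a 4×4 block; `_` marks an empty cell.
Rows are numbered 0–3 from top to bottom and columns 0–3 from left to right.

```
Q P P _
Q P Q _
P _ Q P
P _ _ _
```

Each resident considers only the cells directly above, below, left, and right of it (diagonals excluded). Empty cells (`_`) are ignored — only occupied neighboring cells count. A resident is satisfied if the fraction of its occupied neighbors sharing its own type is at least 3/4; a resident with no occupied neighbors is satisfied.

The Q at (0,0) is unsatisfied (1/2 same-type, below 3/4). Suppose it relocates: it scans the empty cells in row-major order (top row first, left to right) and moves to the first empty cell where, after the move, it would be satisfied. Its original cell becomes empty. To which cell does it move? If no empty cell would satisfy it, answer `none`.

(3,2)

Vacating (0,0). Empty cells in order:
  (0,3): 0/1 same-type → still unsatisfied.
  (1,3): 1/2 same-type → still unsatisfied.
  (2,1): 1/3 same-type → still unsatisfied.
  (3,1): 0/1 same-type → still unsatisfied.
  (3,2): 1/1 same-type → satisfied — stop here.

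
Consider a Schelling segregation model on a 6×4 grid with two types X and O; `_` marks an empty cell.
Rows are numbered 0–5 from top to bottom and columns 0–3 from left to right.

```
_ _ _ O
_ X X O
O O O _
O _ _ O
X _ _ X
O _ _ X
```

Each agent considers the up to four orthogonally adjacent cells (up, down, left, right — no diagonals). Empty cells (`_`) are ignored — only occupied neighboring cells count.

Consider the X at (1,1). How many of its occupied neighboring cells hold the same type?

1

Occupied neighbors of (1,1): (2,1)=O, (1,2)=X.
Same type (X): 1 of 2.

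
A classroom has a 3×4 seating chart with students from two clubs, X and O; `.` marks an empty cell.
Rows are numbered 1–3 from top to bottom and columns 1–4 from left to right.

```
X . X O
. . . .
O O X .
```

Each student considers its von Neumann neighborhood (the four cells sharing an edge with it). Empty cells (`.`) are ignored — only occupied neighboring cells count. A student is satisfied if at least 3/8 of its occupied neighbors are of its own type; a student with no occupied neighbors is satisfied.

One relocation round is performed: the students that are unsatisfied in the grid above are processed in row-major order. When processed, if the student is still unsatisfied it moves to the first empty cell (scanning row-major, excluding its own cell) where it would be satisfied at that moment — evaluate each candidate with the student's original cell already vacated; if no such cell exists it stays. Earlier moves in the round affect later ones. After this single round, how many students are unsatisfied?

Initially unsatisfied (in order): (1,3), (1,4), (3,3).
  (1,3) → (1,2).
  (1,4): now satisfied by earlier moves; stays.
  (3,3) → (1,3).
Resulting grid:
X X X O
. . . .
O O . .
Unsatisfied now: (1,4).

1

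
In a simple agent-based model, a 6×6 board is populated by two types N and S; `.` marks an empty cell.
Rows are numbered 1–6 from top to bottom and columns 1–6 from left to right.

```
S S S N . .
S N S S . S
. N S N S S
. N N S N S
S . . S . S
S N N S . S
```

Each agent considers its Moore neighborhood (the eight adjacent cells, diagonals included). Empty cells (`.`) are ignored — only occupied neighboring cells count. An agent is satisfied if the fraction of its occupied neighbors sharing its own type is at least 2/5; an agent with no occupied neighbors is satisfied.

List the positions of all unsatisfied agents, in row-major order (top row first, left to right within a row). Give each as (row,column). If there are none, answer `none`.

(1,4), (2,2), (3,3), (3,4), (4,5), (5,1), (6,2), (6,3)

Row 1: (1,1)S 2/3 ✓ · (1,2)S 4/5 ✓ · (1,3)S 3/5 ✓ · (1,4)N 0/3 ✗
Row 2: (2,1)S 2/4 ✓ · (2,2)N 1/7 ✗ · (2,3)S 4/8 ✓ · (2,4)S 4/6 ✓ · (2,6)S 2/2 ✓
Row 3: (3,2)N 3/6 ✓ · (3,3)S 3/8 ✗ · (3,4)N 2/7 ✗ · (3,5)S 5/7 ✓ · (3,6)S 3/4 ✓
Row 4: (4,2)N 2/4 ✓ · (4,3)N 3/6 ✓ · (4,4)S 3/6 ✓ · (4,5)N 1/7 ✗ · (4,6)S 3/4 ✓
Row 5: (5,1)S 1/3 ✗ · (5,4)S 2/5 ✓ · (5,6)S 2/3 ✓
Row 6: (6,1)S 1/2 ✓ · (6,2)N 1/3 ✗ · (6,3)N 1/3 ✗ · (6,4)S 1/2 ✓ · (6,6)S 1/1 ✓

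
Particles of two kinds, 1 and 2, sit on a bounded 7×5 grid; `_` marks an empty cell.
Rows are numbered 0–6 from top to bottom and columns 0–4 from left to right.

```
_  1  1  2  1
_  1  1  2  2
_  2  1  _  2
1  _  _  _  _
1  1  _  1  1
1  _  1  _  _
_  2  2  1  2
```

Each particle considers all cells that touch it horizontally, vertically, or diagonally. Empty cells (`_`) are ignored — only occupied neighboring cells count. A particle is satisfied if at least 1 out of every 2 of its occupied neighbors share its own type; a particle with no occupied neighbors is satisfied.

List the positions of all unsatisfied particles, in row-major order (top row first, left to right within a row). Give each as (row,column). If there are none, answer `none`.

Row 0: (0,1)1 3/3 ✓ · (0,2)1 3/5 ✓ · (0,3)2 2/5 ✗ · (0,4)1 0/3 ✗
Row 1: (1,1)1 4/5 ✓ · (1,2)1 4/7 ✓ · (1,3)2 3/7 ✗ · (1,4)2 3/4 ✓
Row 2: (2,1)2 0/4 ✗ · (2,2)1 2/4 ✓ · (2,4)2 2/2 ✓
Row 3: (3,0)1 2/3 ✓
Row 4: (4,0)1 3/3 ✓ · (4,1)1 4/4 ✓ · (4,3)1 2/2 ✓ · (4,4)1 1/1 ✓
Row 5: (5,0)1 2/3 ✓ · (5,2)1 3/5 ✓
Row 6: (6,1)2 1/3 ✗ · (6,2)2 1/3 ✗ · (6,3)1 1/3 ✗ · (6,4)2 0/1 ✗

(0,3), (0,4), (1,3), (2,1), (6,1), (6,2), (6,3), (6,4)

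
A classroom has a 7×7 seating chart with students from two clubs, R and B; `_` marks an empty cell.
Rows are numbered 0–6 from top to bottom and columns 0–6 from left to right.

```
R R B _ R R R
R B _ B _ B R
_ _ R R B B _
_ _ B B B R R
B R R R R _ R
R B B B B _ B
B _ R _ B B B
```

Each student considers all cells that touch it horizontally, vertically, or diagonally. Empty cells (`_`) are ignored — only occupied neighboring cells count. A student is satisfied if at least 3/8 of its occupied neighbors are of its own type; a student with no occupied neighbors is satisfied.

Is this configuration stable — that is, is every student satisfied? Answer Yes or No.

(0,0)R 2/3 satisfied
(0,1)R 2/4 satisfied
(0,2)B 2/3 satisfied
(0,4)R 1/3 not
(0,5)R 3/4 satisfied
(0,6)R 2/3 satisfied
(1,0)R 2/3 satisfied
(1,1)B 1/5 not
(1,3)B 2/5 satisfied
(1,5)B 2/6 not
(1,6)R 2/4 satisfied
(2,2)R 1/5 not
(2,3)R 1/6 not
(2,4)B 5/7 satisfied
(2,5)B 3/6 satisfied
(3,2)B 1/6 not
(3,3)B 3/8 satisfied
(3,4)B 3/7 satisfied
(3,5)R 3/6 satisfied
(3,6)R 2/3 satisfied
(4,0)B 1/3 not
(4,1)R 2/6 not
(4,2)R 2/7 not
(4,3)R 2/8 not
(4,4)R 2/6 not
(4,6)R 2/3 satisfied
(5,0)R 1/4 not
(5,1)B 3/7 satisfied
(5,2)B 2/6 not
(5,3)B 3/7 satisfied
(5,4)B 3/5 satisfied
(5,6)B 2/3 satisfied
(6,0)B 1/2 satisfied
(6,2)R 0/3 not
(6,4)B 3/3 satisfied
(6,5)B 4/4 satisfied
(6,6)B 2/2 satisfied
For instance (0,4) has only 1/3 same-type neighbors, below 3/8.

No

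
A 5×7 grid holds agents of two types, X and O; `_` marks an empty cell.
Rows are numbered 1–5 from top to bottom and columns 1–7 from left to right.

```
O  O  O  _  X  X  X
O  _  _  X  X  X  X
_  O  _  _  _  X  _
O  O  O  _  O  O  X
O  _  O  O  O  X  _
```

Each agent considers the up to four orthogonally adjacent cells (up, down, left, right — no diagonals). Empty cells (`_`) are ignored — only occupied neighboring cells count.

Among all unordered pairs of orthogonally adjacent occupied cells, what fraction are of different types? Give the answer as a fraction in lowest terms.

Scan each occupied cell's neighbors to the right and below so each pair is counted once.
From row 1: 0 unlike of 8 pairs (running 0/8).
From row 2: 0 unlike of 4 pairs (running 0/12).
From row 3: 1 unlike of 2 pairs (running 1/14).
From row 4: 2 unlike of 8 pairs (running 3/22).
From row 5: 1 unlike of 3 pairs (running 4/25).
Total adjacent occupied pairs: 25; unlike-type pairs: 4.
4/25 is already in lowest terms.

4/25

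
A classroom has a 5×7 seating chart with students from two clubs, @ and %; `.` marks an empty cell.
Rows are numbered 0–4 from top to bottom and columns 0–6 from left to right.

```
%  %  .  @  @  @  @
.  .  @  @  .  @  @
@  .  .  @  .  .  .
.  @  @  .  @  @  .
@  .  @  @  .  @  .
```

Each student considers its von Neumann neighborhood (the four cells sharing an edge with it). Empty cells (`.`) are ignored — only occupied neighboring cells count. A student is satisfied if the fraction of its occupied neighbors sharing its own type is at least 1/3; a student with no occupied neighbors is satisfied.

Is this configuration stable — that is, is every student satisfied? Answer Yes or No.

(0,0)% 1/1 ✓
(0,1)% 1/1 ✓
(0,3)@ 2/2 ✓
(0,4)@ 2/2 ✓
(0,5)@ 3/3 ✓
(0,6)@ 2/2 ✓
(1,2)@ 1/1 ✓
(1,3)@ 3/3 ✓
(1,5)@ 2/2 ✓
(1,6)@ 2/2 ✓
(2,0)@ 0/0 ✓
(2,3)@ 1/1 ✓
(3,1)@ 1/1 ✓
(3,2)@ 2/2 ✓
(3,4)@ 1/1 ✓
(3,5)@ 2/2 ✓
(4,0)@ 0/0 ✓
(4,2)@ 2/2 ✓
(4,3)@ 1/1 ✓
(4,5)@ 1/1 ✓
All meet the threshold, so the configuration is stable.

Yes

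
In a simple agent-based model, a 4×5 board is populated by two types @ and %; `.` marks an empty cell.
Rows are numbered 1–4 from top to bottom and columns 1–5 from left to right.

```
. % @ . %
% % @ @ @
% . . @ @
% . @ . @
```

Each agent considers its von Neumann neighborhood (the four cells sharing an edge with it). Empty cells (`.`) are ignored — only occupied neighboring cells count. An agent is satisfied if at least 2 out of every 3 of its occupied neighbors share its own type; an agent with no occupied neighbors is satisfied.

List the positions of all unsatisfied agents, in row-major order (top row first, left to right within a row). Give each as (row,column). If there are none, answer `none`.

(1,2), (1,3), (1,5)

Row 1: (1,2)% 1/2 unhappy · (1,3)@ 1/2 unhappy · (1,5)% 0/1 unhappy
Row 2: (2,1)% 2/2 ok · (2,2)% 2/3 ok · (2,3)@ 2/3 ok · (2,4)@ 3/3 ok · (2,5)@ 2/3 ok
Row 3: (3,1)% 2/2 ok · (3,4)@ 2/2 ok · (3,5)@ 3/3 ok
Row 4: (4,1)% 1/1 ok · (4,3)@ 0/0 ok · (4,5)@ 1/1 ok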